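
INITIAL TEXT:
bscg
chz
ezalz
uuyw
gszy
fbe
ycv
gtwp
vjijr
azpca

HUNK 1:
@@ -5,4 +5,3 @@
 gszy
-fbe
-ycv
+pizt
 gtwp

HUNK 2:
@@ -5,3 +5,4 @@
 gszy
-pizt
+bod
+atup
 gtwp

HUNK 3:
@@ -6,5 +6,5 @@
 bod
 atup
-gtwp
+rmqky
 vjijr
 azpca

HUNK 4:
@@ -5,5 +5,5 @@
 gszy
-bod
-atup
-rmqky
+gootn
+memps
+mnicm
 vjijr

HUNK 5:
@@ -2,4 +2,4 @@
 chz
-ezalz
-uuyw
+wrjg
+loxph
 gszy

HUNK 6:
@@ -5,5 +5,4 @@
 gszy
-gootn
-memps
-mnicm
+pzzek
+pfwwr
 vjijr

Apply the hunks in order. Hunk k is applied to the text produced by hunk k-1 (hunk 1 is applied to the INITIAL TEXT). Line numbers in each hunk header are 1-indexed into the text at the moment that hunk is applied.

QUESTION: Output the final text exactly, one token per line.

Answer: bscg
chz
wrjg
loxph
gszy
pzzek
pfwwr
vjijr
azpca

Derivation:
Hunk 1: at line 5 remove [fbe,ycv] add [pizt] -> 9 lines: bscg chz ezalz uuyw gszy pizt gtwp vjijr azpca
Hunk 2: at line 5 remove [pizt] add [bod,atup] -> 10 lines: bscg chz ezalz uuyw gszy bod atup gtwp vjijr azpca
Hunk 3: at line 6 remove [gtwp] add [rmqky] -> 10 lines: bscg chz ezalz uuyw gszy bod atup rmqky vjijr azpca
Hunk 4: at line 5 remove [bod,atup,rmqky] add [gootn,memps,mnicm] -> 10 lines: bscg chz ezalz uuyw gszy gootn memps mnicm vjijr azpca
Hunk 5: at line 2 remove [ezalz,uuyw] add [wrjg,loxph] -> 10 lines: bscg chz wrjg loxph gszy gootn memps mnicm vjijr azpca
Hunk 6: at line 5 remove [gootn,memps,mnicm] add [pzzek,pfwwr] -> 9 lines: bscg chz wrjg loxph gszy pzzek pfwwr vjijr azpca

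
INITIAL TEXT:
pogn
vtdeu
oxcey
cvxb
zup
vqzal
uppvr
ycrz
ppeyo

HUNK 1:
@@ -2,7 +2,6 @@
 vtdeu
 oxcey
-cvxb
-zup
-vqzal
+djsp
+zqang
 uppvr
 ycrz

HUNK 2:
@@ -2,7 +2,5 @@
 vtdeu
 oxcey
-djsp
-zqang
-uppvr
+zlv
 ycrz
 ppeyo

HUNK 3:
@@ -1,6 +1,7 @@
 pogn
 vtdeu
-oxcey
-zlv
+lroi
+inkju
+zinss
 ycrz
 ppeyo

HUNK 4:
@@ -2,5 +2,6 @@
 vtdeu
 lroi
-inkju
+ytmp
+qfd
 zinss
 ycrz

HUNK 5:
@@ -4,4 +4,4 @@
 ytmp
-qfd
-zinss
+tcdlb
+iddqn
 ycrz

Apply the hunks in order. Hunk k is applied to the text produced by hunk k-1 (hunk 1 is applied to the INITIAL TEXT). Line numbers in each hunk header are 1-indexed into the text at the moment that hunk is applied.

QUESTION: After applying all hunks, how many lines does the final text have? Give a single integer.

Answer: 8

Derivation:
Hunk 1: at line 2 remove [cvxb,zup,vqzal] add [djsp,zqang] -> 8 lines: pogn vtdeu oxcey djsp zqang uppvr ycrz ppeyo
Hunk 2: at line 2 remove [djsp,zqang,uppvr] add [zlv] -> 6 lines: pogn vtdeu oxcey zlv ycrz ppeyo
Hunk 3: at line 1 remove [oxcey,zlv] add [lroi,inkju,zinss] -> 7 lines: pogn vtdeu lroi inkju zinss ycrz ppeyo
Hunk 4: at line 2 remove [inkju] add [ytmp,qfd] -> 8 lines: pogn vtdeu lroi ytmp qfd zinss ycrz ppeyo
Hunk 5: at line 4 remove [qfd,zinss] add [tcdlb,iddqn] -> 8 lines: pogn vtdeu lroi ytmp tcdlb iddqn ycrz ppeyo
Final line count: 8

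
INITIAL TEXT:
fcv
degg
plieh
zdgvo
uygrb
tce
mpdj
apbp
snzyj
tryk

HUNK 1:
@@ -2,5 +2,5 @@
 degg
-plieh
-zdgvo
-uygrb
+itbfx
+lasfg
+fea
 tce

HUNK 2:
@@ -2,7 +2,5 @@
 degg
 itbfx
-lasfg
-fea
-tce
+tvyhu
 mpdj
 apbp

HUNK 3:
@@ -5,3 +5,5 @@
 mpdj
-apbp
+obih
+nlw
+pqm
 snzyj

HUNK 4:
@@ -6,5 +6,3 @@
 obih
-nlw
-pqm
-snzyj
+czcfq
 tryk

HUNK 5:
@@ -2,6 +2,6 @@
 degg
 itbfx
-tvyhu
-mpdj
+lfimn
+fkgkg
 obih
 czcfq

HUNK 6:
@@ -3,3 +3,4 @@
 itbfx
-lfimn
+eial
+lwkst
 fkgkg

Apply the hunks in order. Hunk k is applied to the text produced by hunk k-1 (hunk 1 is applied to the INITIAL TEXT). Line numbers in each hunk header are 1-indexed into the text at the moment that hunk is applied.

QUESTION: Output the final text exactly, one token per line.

Hunk 1: at line 2 remove [plieh,zdgvo,uygrb] add [itbfx,lasfg,fea] -> 10 lines: fcv degg itbfx lasfg fea tce mpdj apbp snzyj tryk
Hunk 2: at line 2 remove [lasfg,fea,tce] add [tvyhu] -> 8 lines: fcv degg itbfx tvyhu mpdj apbp snzyj tryk
Hunk 3: at line 5 remove [apbp] add [obih,nlw,pqm] -> 10 lines: fcv degg itbfx tvyhu mpdj obih nlw pqm snzyj tryk
Hunk 4: at line 6 remove [nlw,pqm,snzyj] add [czcfq] -> 8 lines: fcv degg itbfx tvyhu mpdj obih czcfq tryk
Hunk 5: at line 2 remove [tvyhu,mpdj] add [lfimn,fkgkg] -> 8 lines: fcv degg itbfx lfimn fkgkg obih czcfq tryk
Hunk 6: at line 3 remove [lfimn] add [eial,lwkst] -> 9 lines: fcv degg itbfx eial lwkst fkgkg obih czcfq tryk

Answer: fcv
degg
itbfx
eial
lwkst
fkgkg
obih
czcfq
tryk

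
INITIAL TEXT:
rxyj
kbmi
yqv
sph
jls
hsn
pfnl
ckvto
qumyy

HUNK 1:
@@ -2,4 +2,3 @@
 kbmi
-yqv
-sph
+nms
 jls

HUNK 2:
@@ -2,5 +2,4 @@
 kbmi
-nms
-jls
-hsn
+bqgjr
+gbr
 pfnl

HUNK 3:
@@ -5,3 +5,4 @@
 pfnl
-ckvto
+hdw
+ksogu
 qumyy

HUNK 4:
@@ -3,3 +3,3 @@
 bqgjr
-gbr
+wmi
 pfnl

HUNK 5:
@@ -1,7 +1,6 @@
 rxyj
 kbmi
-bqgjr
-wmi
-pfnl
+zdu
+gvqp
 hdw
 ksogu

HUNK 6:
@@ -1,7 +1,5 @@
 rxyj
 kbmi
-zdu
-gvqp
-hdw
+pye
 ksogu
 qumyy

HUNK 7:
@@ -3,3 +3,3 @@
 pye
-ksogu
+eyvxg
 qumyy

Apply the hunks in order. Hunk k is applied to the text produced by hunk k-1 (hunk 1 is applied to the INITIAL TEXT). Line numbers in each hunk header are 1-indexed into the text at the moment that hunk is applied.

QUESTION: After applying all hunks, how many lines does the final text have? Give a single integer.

Hunk 1: at line 2 remove [yqv,sph] add [nms] -> 8 lines: rxyj kbmi nms jls hsn pfnl ckvto qumyy
Hunk 2: at line 2 remove [nms,jls,hsn] add [bqgjr,gbr] -> 7 lines: rxyj kbmi bqgjr gbr pfnl ckvto qumyy
Hunk 3: at line 5 remove [ckvto] add [hdw,ksogu] -> 8 lines: rxyj kbmi bqgjr gbr pfnl hdw ksogu qumyy
Hunk 4: at line 3 remove [gbr] add [wmi] -> 8 lines: rxyj kbmi bqgjr wmi pfnl hdw ksogu qumyy
Hunk 5: at line 1 remove [bqgjr,wmi,pfnl] add [zdu,gvqp] -> 7 lines: rxyj kbmi zdu gvqp hdw ksogu qumyy
Hunk 6: at line 1 remove [zdu,gvqp,hdw] add [pye] -> 5 lines: rxyj kbmi pye ksogu qumyy
Hunk 7: at line 3 remove [ksogu] add [eyvxg] -> 5 lines: rxyj kbmi pye eyvxg qumyy
Final line count: 5

Answer: 5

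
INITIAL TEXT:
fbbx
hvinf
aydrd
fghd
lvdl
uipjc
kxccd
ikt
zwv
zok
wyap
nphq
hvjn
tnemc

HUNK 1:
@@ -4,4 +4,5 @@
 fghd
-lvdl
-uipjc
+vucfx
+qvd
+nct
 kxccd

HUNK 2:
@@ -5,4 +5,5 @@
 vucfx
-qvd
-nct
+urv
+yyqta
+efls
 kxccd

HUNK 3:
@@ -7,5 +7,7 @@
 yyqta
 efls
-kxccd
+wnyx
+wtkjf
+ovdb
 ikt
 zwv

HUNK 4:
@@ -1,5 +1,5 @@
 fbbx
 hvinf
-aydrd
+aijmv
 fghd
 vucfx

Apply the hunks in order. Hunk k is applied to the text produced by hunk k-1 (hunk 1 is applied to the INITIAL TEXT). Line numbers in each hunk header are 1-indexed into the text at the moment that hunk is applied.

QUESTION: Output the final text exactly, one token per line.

Hunk 1: at line 4 remove [lvdl,uipjc] add [vucfx,qvd,nct] -> 15 lines: fbbx hvinf aydrd fghd vucfx qvd nct kxccd ikt zwv zok wyap nphq hvjn tnemc
Hunk 2: at line 5 remove [qvd,nct] add [urv,yyqta,efls] -> 16 lines: fbbx hvinf aydrd fghd vucfx urv yyqta efls kxccd ikt zwv zok wyap nphq hvjn tnemc
Hunk 3: at line 7 remove [kxccd] add [wnyx,wtkjf,ovdb] -> 18 lines: fbbx hvinf aydrd fghd vucfx urv yyqta efls wnyx wtkjf ovdb ikt zwv zok wyap nphq hvjn tnemc
Hunk 4: at line 1 remove [aydrd] add [aijmv] -> 18 lines: fbbx hvinf aijmv fghd vucfx urv yyqta efls wnyx wtkjf ovdb ikt zwv zok wyap nphq hvjn tnemc

Answer: fbbx
hvinf
aijmv
fghd
vucfx
urv
yyqta
efls
wnyx
wtkjf
ovdb
ikt
zwv
zok
wyap
nphq
hvjn
tnemc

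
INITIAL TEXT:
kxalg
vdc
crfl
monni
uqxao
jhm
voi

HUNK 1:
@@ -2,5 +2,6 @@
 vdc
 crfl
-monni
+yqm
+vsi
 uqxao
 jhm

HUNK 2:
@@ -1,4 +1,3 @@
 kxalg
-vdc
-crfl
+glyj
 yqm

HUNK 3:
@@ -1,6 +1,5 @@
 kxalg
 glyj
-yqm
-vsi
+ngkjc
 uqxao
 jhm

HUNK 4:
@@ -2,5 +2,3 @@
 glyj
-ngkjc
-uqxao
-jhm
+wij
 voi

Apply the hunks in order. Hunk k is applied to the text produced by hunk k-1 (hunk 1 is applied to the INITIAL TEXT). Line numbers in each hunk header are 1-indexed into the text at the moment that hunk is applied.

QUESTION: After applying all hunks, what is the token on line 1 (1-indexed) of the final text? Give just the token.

Hunk 1: at line 2 remove [monni] add [yqm,vsi] -> 8 lines: kxalg vdc crfl yqm vsi uqxao jhm voi
Hunk 2: at line 1 remove [vdc,crfl] add [glyj] -> 7 lines: kxalg glyj yqm vsi uqxao jhm voi
Hunk 3: at line 1 remove [yqm,vsi] add [ngkjc] -> 6 lines: kxalg glyj ngkjc uqxao jhm voi
Hunk 4: at line 2 remove [ngkjc,uqxao,jhm] add [wij] -> 4 lines: kxalg glyj wij voi
Final line 1: kxalg

Answer: kxalg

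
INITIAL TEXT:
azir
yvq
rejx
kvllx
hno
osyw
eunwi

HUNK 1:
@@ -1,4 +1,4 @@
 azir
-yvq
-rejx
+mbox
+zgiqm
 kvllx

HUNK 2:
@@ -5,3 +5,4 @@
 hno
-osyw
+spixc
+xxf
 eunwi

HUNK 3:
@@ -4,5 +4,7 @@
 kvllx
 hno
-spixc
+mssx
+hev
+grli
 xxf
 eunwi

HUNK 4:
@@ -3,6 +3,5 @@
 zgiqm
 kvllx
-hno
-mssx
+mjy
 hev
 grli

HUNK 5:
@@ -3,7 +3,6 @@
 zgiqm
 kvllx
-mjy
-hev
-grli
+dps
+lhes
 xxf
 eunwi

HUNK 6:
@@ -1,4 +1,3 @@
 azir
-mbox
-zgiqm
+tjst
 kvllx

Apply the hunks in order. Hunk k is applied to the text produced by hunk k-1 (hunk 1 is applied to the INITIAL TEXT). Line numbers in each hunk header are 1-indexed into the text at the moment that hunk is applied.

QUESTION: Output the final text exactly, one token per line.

Answer: azir
tjst
kvllx
dps
lhes
xxf
eunwi

Derivation:
Hunk 1: at line 1 remove [yvq,rejx] add [mbox,zgiqm] -> 7 lines: azir mbox zgiqm kvllx hno osyw eunwi
Hunk 2: at line 5 remove [osyw] add [spixc,xxf] -> 8 lines: azir mbox zgiqm kvllx hno spixc xxf eunwi
Hunk 3: at line 4 remove [spixc] add [mssx,hev,grli] -> 10 lines: azir mbox zgiqm kvllx hno mssx hev grli xxf eunwi
Hunk 4: at line 3 remove [hno,mssx] add [mjy] -> 9 lines: azir mbox zgiqm kvllx mjy hev grli xxf eunwi
Hunk 5: at line 3 remove [mjy,hev,grli] add [dps,lhes] -> 8 lines: azir mbox zgiqm kvllx dps lhes xxf eunwi
Hunk 6: at line 1 remove [mbox,zgiqm] add [tjst] -> 7 lines: azir tjst kvllx dps lhes xxf eunwi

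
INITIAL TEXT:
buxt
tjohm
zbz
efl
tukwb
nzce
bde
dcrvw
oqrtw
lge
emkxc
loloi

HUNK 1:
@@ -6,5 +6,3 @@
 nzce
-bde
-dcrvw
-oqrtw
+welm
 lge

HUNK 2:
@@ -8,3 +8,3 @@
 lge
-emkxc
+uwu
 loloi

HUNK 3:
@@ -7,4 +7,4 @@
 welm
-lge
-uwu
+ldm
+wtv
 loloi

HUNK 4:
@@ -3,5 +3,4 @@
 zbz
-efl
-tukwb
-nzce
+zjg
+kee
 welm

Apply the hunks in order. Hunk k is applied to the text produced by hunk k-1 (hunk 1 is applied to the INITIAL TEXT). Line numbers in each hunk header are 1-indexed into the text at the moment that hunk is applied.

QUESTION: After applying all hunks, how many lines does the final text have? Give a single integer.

Hunk 1: at line 6 remove [bde,dcrvw,oqrtw] add [welm] -> 10 lines: buxt tjohm zbz efl tukwb nzce welm lge emkxc loloi
Hunk 2: at line 8 remove [emkxc] add [uwu] -> 10 lines: buxt tjohm zbz efl tukwb nzce welm lge uwu loloi
Hunk 3: at line 7 remove [lge,uwu] add [ldm,wtv] -> 10 lines: buxt tjohm zbz efl tukwb nzce welm ldm wtv loloi
Hunk 4: at line 3 remove [efl,tukwb,nzce] add [zjg,kee] -> 9 lines: buxt tjohm zbz zjg kee welm ldm wtv loloi
Final line count: 9

Answer: 9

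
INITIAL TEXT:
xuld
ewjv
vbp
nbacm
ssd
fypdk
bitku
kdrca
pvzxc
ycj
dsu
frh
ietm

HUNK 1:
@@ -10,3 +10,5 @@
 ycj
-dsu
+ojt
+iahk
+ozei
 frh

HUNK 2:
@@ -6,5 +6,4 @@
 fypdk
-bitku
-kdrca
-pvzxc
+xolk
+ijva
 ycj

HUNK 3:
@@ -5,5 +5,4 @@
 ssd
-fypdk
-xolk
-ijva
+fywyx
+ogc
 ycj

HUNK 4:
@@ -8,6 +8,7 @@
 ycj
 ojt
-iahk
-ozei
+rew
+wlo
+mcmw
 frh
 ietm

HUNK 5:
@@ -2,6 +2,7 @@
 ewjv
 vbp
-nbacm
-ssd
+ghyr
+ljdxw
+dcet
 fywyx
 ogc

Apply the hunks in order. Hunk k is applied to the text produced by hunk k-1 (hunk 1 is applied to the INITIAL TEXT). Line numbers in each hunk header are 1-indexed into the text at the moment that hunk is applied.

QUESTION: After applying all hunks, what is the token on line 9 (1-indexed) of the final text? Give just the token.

Answer: ycj

Derivation:
Hunk 1: at line 10 remove [dsu] add [ojt,iahk,ozei] -> 15 lines: xuld ewjv vbp nbacm ssd fypdk bitku kdrca pvzxc ycj ojt iahk ozei frh ietm
Hunk 2: at line 6 remove [bitku,kdrca,pvzxc] add [xolk,ijva] -> 14 lines: xuld ewjv vbp nbacm ssd fypdk xolk ijva ycj ojt iahk ozei frh ietm
Hunk 3: at line 5 remove [fypdk,xolk,ijva] add [fywyx,ogc] -> 13 lines: xuld ewjv vbp nbacm ssd fywyx ogc ycj ojt iahk ozei frh ietm
Hunk 4: at line 8 remove [iahk,ozei] add [rew,wlo,mcmw] -> 14 lines: xuld ewjv vbp nbacm ssd fywyx ogc ycj ojt rew wlo mcmw frh ietm
Hunk 5: at line 2 remove [nbacm,ssd] add [ghyr,ljdxw,dcet] -> 15 lines: xuld ewjv vbp ghyr ljdxw dcet fywyx ogc ycj ojt rew wlo mcmw frh ietm
Final line 9: ycj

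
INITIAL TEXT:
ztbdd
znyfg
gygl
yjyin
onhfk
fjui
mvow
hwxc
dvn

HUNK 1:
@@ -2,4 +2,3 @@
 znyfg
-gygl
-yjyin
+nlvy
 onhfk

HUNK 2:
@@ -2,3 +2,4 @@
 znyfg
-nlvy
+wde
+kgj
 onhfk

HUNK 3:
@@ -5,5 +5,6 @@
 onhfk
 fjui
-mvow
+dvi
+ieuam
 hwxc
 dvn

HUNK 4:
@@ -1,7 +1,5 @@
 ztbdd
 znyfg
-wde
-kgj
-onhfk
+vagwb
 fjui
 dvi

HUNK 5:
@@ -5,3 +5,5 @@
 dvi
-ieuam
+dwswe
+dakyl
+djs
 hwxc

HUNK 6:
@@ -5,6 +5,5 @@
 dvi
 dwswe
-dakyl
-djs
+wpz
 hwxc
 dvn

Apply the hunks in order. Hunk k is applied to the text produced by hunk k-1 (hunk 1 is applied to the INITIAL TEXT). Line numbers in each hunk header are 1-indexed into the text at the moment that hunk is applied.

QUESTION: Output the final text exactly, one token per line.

Answer: ztbdd
znyfg
vagwb
fjui
dvi
dwswe
wpz
hwxc
dvn

Derivation:
Hunk 1: at line 2 remove [gygl,yjyin] add [nlvy] -> 8 lines: ztbdd znyfg nlvy onhfk fjui mvow hwxc dvn
Hunk 2: at line 2 remove [nlvy] add [wde,kgj] -> 9 lines: ztbdd znyfg wde kgj onhfk fjui mvow hwxc dvn
Hunk 3: at line 5 remove [mvow] add [dvi,ieuam] -> 10 lines: ztbdd znyfg wde kgj onhfk fjui dvi ieuam hwxc dvn
Hunk 4: at line 1 remove [wde,kgj,onhfk] add [vagwb] -> 8 lines: ztbdd znyfg vagwb fjui dvi ieuam hwxc dvn
Hunk 5: at line 5 remove [ieuam] add [dwswe,dakyl,djs] -> 10 lines: ztbdd znyfg vagwb fjui dvi dwswe dakyl djs hwxc dvn
Hunk 6: at line 5 remove [dakyl,djs] add [wpz] -> 9 lines: ztbdd znyfg vagwb fjui dvi dwswe wpz hwxc dvn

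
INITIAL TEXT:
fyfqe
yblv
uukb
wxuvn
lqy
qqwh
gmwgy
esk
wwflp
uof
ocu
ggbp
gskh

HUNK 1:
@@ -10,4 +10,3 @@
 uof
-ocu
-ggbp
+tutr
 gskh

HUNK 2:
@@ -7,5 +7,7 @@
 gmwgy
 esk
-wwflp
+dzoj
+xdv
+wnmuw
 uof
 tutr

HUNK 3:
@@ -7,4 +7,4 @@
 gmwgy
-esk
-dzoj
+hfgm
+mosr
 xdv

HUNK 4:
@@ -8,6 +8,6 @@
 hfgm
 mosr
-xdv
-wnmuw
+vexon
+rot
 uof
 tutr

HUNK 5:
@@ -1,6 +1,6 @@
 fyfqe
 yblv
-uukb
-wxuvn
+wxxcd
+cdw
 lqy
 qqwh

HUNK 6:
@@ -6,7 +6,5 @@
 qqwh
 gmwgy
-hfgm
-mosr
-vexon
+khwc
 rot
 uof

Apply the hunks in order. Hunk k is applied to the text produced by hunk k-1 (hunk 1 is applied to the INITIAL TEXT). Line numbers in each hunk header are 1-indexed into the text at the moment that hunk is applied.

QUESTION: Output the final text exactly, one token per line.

Answer: fyfqe
yblv
wxxcd
cdw
lqy
qqwh
gmwgy
khwc
rot
uof
tutr
gskh

Derivation:
Hunk 1: at line 10 remove [ocu,ggbp] add [tutr] -> 12 lines: fyfqe yblv uukb wxuvn lqy qqwh gmwgy esk wwflp uof tutr gskh
Hunk 2: at line 7 remove [wwflp] add [dzoj,xdv,wnmuw] -> 14 lines: fyfqe yblv uukb wxuvn lqy qqwh gmwgy esk dzoj xdv wnmuw uof tutr gskh
Hunk 3: at line 7 remove [esk,dzoj] add [hfgm,mosr] -> 14 lines: fyfqe yblv uukb wxuvn lqy qqwh gmwgy hfgm mosr xdv wnmuw uof tutr gskh
Hunk 4: at line 8 remove [xdv,wnmuw] add [vexon,rot] -> 14 lines: fyfqe yblv uukb wxuvn lqy qqwh gmwgy hfgm mosr vexon rot uof tutr gskh
Hunk 5: at line 1 remove [uukb,wxuvn] add [wxxcd,cdw] -> 14 lines: fyfqe yblv wxxcd cdw lqy qqwh gmwgy hfgm mosr vexon rot uof tutr gskh
Hunk 6: at line 6 remove [hfgm,mosr,vexon] add [khwc] -> 12 lines: fyfqe yblv wxxcd cdw lqy qqwh gmwgy khwc rot uof tutr gskh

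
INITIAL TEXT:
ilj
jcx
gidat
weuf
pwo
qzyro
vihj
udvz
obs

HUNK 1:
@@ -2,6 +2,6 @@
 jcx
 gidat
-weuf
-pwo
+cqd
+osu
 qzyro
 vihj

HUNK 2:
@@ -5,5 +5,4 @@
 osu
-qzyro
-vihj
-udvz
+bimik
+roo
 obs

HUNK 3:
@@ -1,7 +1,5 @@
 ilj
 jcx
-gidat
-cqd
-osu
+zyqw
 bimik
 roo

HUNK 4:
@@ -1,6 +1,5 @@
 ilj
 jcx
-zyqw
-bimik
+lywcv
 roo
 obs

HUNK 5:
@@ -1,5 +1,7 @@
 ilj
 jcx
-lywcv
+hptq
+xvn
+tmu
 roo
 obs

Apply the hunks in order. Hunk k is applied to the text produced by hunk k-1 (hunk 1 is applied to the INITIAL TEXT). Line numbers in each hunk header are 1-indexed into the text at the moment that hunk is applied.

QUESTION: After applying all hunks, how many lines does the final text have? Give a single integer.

Answer: 7

Derivation:
Hunk 1: at line 2 remove [weuf,pwo] add [cqd,osu] -> 9 lines: ilj jcx gidat cqd osu qzyro vihj udvz obs
Hunk 2: at line 5 remove [qzyro,vihj,udvz] add [bimik,roo] -> 8 lines: ilj jcx gidat cqd osu bimik roo obs
Hunk 3: at line 1 remove [gidat,cqd,osu] add [zyqw] -> 6 lines: ilj jcx zyqw bimik roo obs
Hunk 4: at line 1 remove [zyqw,bimik] add [lywcv] -> 5 lines: ilj jcx lywcv roo obs
Hunk 5: at line 1 remove [lywcv] add [hptq,xvn,tmu] -> 7 lines: ilj jcx hptq xvn tmu roo obs
Final line count: 7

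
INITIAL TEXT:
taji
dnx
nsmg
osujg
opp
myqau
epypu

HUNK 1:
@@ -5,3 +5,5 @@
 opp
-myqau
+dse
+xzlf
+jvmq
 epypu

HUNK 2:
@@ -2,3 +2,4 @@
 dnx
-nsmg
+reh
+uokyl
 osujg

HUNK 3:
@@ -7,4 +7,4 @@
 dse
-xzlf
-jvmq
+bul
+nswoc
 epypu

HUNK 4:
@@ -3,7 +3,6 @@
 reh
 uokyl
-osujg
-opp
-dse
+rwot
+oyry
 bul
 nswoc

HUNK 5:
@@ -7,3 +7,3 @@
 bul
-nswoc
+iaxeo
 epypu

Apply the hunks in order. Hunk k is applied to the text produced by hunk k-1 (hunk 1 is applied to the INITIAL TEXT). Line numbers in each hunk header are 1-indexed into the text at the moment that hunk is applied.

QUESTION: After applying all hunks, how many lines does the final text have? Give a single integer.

Hunk 1: at line 5 remove [myqau] add [dse,xzlf,jvmq] -> 9 lines: taji dnx nsmg osujg opp dse xzlf jvmq epypu
Hunk 2: at line 2 remove [nsmg] add [reh,uokyl] -> 10 lines: taji dnx reh uokyl osujg opp dse xzlf jvmq epypu
Hunk 3: at line 7 remove [xzlf,jvmq] add [bul,nswoc] -> 10 lines: taji dnx reh uokyl osujg opp dse bul nswoc epypu
Hunk 4: at line 3 remove [osujg,opp,dse] add [rwot,oyry] -> 9 lines: taji dnx reh uokyl rwot oyry bul nswoc epypu
Hunk 5: at line 7 remove [nswoc] add [iaxeo] -> 9 lines: taji dnx reh uokyl rwot oyry bul iaxeo epypu
Final line count: 9

Answer: 9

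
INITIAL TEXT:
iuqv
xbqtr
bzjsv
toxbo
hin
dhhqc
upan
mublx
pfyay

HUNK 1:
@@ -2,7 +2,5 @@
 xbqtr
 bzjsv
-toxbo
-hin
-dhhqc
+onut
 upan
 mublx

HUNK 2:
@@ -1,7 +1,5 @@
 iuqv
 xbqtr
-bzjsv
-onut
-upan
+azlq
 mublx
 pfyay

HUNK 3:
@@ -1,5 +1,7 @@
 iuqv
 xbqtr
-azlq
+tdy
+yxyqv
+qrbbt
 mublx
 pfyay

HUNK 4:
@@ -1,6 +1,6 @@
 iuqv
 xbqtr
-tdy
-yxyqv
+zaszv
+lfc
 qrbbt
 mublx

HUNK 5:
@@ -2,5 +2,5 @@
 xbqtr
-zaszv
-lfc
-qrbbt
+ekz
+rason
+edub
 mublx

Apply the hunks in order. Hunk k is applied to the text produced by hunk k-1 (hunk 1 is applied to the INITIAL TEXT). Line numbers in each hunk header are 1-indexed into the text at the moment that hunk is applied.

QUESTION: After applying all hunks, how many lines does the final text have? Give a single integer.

Answer: 7

Derivation:
Hunk 1: at line 2 remove [toxbo,hin,dhhqc] add [onut] -> 7 lines: iuqv xbqtr bzjsv onut upan mublx pfyay
Hunk 2: at line 1 remove [bzjsv,onut,upan] add [azlq] -> 5 lines: iuqv xbqtr azlq mublx pfyay
Hunk 3: at line 1 remove [azlq] add [tdy,yxyqv,qrbbt] -> 7 lines: iuqv xbqtr tdy yxyqv qrbbt mublx pfyay
Hunk 4: at line 1 remove [tdy,yxyqv] add [zaszv,lfc] -> 7 lines: iuqv xbqtr zaszv lfc qrbbt mublx pfyay
Hunk 5: at line 2 remove [zaszv,lfc,qrbbt] add [ekz,rason,edub] -> 7 lines: iuqv xbqtr ekz rason edub mublx pfyay
Final line count: 7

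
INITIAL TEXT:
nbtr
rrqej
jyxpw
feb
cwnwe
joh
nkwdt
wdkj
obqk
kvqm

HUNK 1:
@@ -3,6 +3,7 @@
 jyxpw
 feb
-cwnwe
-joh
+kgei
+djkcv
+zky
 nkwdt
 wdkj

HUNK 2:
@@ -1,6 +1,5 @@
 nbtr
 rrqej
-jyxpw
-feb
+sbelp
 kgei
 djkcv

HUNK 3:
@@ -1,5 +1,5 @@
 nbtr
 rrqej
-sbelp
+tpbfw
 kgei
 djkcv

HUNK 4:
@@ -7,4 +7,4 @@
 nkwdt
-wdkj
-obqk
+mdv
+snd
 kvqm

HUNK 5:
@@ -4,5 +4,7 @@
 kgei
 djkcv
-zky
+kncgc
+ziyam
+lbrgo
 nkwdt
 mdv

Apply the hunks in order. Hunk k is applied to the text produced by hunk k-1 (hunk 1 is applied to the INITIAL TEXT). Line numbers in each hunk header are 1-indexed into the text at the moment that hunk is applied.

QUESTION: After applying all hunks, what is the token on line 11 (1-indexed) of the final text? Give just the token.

Hunk 1: at line 3 remove [cwnwe,joh] add [kgei,djkcv,zky] -> 11 lines: nbtr rrqej jyxpw feb kgei djkcv zky nkwdt wdkj obqk kvqm
Hunk 2: at line 1 remove [jyxpw,feb] add [sbelp] -> 10 lines: nbtr rrqej sbelp kgei djkcv zky nkwdt wdkj obqk kvqm
Hunk 3: at line 1 remove [sbelp] add [tpbfw] -> 10 lines: nbtr rrqej tpbfw kgei djkcv zky nkwdt wdkj obqk kvqm
Hunk 4: at line 7 remove [wdkj,obqk] add [mdv,snd] -> 10 lines: nbtr rrqej tpbfw kgei djkcv zky nkwdt mdv snd kvqm
Hunk 5: at line 4 remove [zky] add [kncgc,ziyam,lbrgo] -> 12 lines: nbtr rrqej tpbfw kgei djkcv kncgc ziyam lbrgo nkwdt mdv snd kvqm
Final line 11: snd

Answer: snd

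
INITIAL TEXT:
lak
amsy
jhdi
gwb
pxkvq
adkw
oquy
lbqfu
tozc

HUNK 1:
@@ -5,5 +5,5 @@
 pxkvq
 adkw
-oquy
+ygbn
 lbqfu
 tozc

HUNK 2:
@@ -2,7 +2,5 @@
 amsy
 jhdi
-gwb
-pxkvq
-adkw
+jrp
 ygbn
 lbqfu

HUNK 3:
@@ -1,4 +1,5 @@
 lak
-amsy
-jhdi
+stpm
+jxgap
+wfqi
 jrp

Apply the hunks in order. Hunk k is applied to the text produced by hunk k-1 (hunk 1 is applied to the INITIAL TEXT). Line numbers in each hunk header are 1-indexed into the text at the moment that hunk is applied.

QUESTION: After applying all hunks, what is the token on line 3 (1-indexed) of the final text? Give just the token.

Hunk 1: at line 5 remove [oquy] add [ygbn] -> 9 lines: lak amsy jhdi gwb pxkvq adkw ygbn lbqfu tozc
Hunk 2: at line 2 remove [gwb,pxkvq,adkw] add [jrp] -> 7 lines: lak amsy jhdi jrp ygbn lbqfu tozc
Hunk 3: at line 1 remove [amsy,jhdi] add [stpm,jxgap,wfqi] -> 8 lines: lak stpm jxgap wfqi jrp ygbn lbqfu tozc
Final line 3: jxgap

Answer: jxgap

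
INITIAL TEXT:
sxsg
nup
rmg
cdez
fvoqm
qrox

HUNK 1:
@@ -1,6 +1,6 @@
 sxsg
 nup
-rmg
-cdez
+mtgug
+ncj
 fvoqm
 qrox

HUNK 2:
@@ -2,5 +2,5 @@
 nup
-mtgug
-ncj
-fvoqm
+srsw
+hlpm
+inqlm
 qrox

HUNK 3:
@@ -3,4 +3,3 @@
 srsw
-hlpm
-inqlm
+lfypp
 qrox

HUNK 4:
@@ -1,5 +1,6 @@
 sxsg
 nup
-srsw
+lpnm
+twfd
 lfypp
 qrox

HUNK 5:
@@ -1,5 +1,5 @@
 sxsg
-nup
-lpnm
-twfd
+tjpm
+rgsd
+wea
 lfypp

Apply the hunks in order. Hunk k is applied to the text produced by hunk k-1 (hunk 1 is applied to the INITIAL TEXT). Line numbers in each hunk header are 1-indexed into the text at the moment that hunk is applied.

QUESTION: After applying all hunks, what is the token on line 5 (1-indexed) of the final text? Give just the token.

Hunk 1: at line 1 remove [rmg,cdez] add [mtgug,ncj] -> 6 lines: sxsg nup mtgug ncj fvoqm qrox
Hunk 2: at line 2 remove [mtgug,ncj,fvoqm] add [srsw,hlpm,inqlm] -> 6 lines: sxsg nup srsw hlpm inqlm qrox
Hunk 3: at line 3 remove [hlpm,inqlm] add [lfypp] -> 5 lines: sxsg nup srsw lfypp qrox
Hunk 4: at line 1 remove [srsw] add [lpnm,twfd] -> 6 lines: sxsg nup lpnm twfd lfypp qrox
Hunk 5: at line 1 remove [nup,lpnm,twfd] add [tjpm,rgsd,wea] -> 6 lines: sxsg tjpm rgsd wea lfypp qrox
Final line 5: lfypp

Answer: lfypp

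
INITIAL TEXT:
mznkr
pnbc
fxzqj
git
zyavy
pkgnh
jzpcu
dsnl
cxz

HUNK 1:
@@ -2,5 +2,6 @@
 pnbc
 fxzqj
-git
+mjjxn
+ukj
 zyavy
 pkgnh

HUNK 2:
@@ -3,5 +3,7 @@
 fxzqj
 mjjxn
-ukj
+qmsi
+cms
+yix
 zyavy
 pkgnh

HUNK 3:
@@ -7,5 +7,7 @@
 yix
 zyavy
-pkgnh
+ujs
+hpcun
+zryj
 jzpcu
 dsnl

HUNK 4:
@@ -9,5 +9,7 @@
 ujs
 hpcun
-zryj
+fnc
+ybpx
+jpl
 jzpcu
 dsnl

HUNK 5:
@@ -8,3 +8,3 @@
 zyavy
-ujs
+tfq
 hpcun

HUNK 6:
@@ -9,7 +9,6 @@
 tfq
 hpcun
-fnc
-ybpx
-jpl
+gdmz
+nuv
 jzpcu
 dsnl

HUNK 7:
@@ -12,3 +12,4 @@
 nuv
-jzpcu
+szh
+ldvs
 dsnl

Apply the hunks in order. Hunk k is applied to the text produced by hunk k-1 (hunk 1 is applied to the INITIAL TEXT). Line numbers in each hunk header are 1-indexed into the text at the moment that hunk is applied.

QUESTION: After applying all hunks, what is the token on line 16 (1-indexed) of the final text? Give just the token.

Answer: cxz

Derivation:
Hunk 1: at line 2 remove [git] add [mjjxn,ukj] -> 10 lines: mznkr pnbc fxzqj mjjxn ukj zyavy pkgnh jzpcu dsnl cxz
Hunk 2: at line 3 remove [ukj] add [qmsi,cms,yix] -> 12 lines: mznkr pnbc fxzqj mjjxn qmsi cms yix zyavy pkgnh jzpcu dsnl cxz
Hunk 3: at line 7 remove [pkgnh] add [ujs,hpcun,zryj] -> 14 lines: mznkr pnbc fxzqj mjjxn qmsi cms yix zyavy ujs hpcun zryj jzpcu dsnl cxz
Hunk 4: at line 9 remove [zryj] add [fnc,ybpx,jpl] -> 16 lines: mznkr pnbc fxzqj mjjxn qmsi cms yix zyavy ujs hpcun fnc ybpx jpl jzpcu dsnl cxz
Hunk 5: at line 8 remove [ujs] add [tfq] -> 16 lines: mznkr pnbc fxzqj mjjxn qmsi cms yix zyavy tfq hpcun fnc ybpx jpl jzpcu dsnl cxz
Hunk 6: at line 9 remove [fnc,ybpx,jpl] add [gdmz,nuv] -> 15 lines: mznkr pnbc fxzqj mjjxn qmsi cms yix zyavy tfq hpcun gdmz nuv jzpcu dsnl cxz
Hunk 7: at line 12 remove [jzpcu] add [szh,ldvs] -> 16 lines: mznkr pnbc fxzqj mjjxn qmsi cms yix zyavy tfq hpcun gdmz nuv szh ldvs dsnl cxz
Final line 16: cxz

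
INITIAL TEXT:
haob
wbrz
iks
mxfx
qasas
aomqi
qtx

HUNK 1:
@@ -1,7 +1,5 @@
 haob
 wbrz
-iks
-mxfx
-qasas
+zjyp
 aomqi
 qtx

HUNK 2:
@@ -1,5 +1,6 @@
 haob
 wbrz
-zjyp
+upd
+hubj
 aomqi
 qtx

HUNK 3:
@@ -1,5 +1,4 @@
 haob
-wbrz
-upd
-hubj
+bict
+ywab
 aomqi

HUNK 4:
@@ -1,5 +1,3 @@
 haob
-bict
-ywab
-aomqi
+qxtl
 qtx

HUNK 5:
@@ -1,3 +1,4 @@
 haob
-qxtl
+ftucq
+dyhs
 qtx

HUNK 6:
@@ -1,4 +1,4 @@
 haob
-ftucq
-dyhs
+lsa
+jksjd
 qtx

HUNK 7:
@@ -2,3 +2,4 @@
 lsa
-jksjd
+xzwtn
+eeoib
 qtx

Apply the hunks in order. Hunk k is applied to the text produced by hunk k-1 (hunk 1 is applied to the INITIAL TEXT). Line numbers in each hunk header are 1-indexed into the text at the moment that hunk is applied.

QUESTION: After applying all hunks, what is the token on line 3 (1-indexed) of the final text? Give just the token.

Hunk 1: at line 1 remove [iks,mxfx,qasas] add [zjyp] -> 5 lines: haob wbrz zjyp aomqi qtx
Hunk 2: at line 1 remove [zjyp] add [upd,hubj] -> 6 lines: haob wbrz upd hubj aomqi qtx
Hunk 3: at line 1 remove [wbrz,upd,hubj] add [bict,ywab] -> 5 lines: haob bict ywab aomqi qtx
Hunk 4: at line 1 remove [bict,ywab,aomqi] add [qxtl] -> 3 lines: haob qxtl qtx
Hunk 5: at line 1 remove [qxtl] add [ftucq,dyhs] -> 4 lines: haob ftucq dyhs qtx
Hunk 6: at line 1 remove [ftucq,dyhs] add [lsa,jksjd] -> 4 lines: haob lsa jksjd qtx
Hunk 7: at line 2 remove [jksjd] add [xzwtn,eeoib] -> 5 lines: haob lsa xzwtn eeoib qtx
Final line 3: xzwtn

Answer: xzwtn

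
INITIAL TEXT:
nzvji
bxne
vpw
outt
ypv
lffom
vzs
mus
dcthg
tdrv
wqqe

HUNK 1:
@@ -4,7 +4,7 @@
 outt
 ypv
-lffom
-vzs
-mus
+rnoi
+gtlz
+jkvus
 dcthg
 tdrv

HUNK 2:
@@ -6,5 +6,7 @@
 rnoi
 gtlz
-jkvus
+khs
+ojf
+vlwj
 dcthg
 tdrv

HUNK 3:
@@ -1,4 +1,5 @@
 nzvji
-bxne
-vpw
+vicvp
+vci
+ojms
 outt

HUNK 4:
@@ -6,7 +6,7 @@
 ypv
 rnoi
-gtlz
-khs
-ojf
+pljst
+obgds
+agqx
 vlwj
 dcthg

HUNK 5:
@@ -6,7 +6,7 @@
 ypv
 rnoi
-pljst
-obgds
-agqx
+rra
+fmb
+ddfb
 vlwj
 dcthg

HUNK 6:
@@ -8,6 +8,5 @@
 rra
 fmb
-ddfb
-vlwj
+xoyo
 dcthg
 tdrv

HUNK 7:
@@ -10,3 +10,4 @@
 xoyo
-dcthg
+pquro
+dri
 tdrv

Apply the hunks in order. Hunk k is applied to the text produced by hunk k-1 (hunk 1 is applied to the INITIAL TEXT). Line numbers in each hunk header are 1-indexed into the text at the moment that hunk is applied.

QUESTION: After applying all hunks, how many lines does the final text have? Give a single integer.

Hunk 1: at line 4 remove [lffom,vzs,mus] add [rnoi,gtlz,jkvus] -> 11 lines: nzvji bxne vpw outt ypv rnoi gtlz jkvus dcthg tdrv wqqe
Hunk 2: at line 6 remove [jkvus] add [khs,ojf,vlwj] -> 13 lines: nzvji bxne vpw outt ypv rnoi gtlz khs ojf vlwj dcthg tdrv wqqe
Hunk 3: at line 1 remove [bxne,vpw] add [vicvp,vci,ojms] -> 14 lines: nzvji vicvp vci ojms outt ypv rnoi gtlz khs ojf vlwj dcthg tdrv wqqe
Hunk 4: at line 6 remove [gtlz,khs,ojf] add [pljst,obgds,agqx] -> 14 lines: nzvji vicvp vci ojms outt ypv rnoi pljst obgds agqx vlwj dcthg tdrv wqqe
Hunk 5: at line 6 remove [pljst,obgds,agqx] add [rra,fmb,ddfb] -> 14 lines: nzvji vicvp vci ojms outt ypv rnoi rra fmb ddfb vlwj dcthg tdrv wqqe
Hunk 6: at line 8 remove [ddfb,vlwj] add [xoyo] -> 13 lines: nzvji vicvp vci ojms outt ypv rnoi rra fmb xoyo dcthg tdrv wqqe
Hunk 7: at line 10 remove [dcthg] add [pquro,dri] -> 14 lines: nzvji vicvp vci ojms outt ypv rnoi rra fmb xoyo pquro dri tdrv wqqe
Final line count: 14

Answer: 14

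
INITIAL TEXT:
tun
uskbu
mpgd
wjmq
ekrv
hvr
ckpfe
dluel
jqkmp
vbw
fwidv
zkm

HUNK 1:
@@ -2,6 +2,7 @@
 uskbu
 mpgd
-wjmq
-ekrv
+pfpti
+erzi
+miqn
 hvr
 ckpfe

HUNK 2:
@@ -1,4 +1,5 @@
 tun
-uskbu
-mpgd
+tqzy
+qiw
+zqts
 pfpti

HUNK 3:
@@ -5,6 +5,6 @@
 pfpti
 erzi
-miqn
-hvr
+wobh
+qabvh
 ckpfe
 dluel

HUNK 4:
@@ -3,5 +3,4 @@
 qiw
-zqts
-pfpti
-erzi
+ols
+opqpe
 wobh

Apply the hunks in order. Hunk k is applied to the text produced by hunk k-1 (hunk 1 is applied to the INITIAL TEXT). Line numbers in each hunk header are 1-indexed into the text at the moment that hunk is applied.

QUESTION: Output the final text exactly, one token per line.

Hunk 1: at line 2 remove [wjmq,ekrv] add [pfpti,erzi,miqn] -> 13 lines: tun uskbu mpgd pfpti erzi miqn hvr ckpfe dluel jqkmp vbw fwidv zkm
Hunk 2: at line 1 remove [uskbu,mpgd] add [tqzy,qiw,zqts] -> 14 lines: tun tqzy qiw zqts pfpti erzi miqn hvr ckpfe dluel jqkmp vbw fwidv zkm
Hunk 3: at line 5 remove [miqn,hvr] add [wobh,qabvh] -> 14 lines: tun tqzy qiw zqts pfpti erzi wobh qabvh ckpfe dluel jqkmp vbw fwidv zkm
Hunk 4: at line 3 remove [zqts,pfpti,erzi] add [ols,opqpe] -> 13 lines: tun tqzy qiw ols opqpe wobh qabvh ckpfe dluel jqkmp vbw fwidv zkm

Answer: tun
tqzy
qiw
ols
opqpe
wobh
qabvh
ckpfe
dluel
jqkmp
vbw
fwidv
zkm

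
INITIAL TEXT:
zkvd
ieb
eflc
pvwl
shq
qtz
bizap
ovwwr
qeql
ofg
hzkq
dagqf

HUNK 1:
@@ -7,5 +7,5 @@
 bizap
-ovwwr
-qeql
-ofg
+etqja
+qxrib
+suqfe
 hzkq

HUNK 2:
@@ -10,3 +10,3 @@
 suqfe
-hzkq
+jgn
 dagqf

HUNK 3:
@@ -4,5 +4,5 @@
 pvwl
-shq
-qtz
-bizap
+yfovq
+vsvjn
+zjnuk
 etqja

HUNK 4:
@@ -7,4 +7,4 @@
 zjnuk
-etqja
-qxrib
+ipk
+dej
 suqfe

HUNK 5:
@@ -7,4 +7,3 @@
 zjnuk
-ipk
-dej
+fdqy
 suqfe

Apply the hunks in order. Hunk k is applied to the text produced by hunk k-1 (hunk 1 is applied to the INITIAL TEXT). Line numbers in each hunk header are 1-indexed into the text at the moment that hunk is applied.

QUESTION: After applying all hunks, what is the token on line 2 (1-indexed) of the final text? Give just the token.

Answer: ieb

Derivation:
Hunk 1: at line 7 remove [ovwwr,qeql,ofg] add [etqja,qxrib,suqfe] -> 12 lines: zkvd ieb eflc pvwl shq qtz bizap etqja qxrib suqfe hzkq dagqf
Hunk 2: at line 10 remove [hzkq] add [jgn] -> 12 lines: zkvd ieb eflc pvwl shq qtz bizap etqja qxrib suqfe jgn dagqf
Hunk 3: at line 4 remove [shq,qtz,bizap] add [yfovq,vsvjn,zjnuk] -> 12 lines: zkvd ieb eflc pvwl yfovq vsvjn zjnuk etqja qxrib suqfe jgn dagqf
Hunk 4: at line 7 remove [etqja,qxrib] add [ipk,dej] -> 12 lines: zkvd ieb eflc pvwl yfovq vsvjn zjnuk ipk dej suqfe jgn dagqf
Hunk 5: at line 7 remove [ipk,dej] add [fdqy] -> 11 lines: zkvd ieb eflc pvwl yfovq vsvjn zjnuk fdqy suqfe jgn dagqf
Final line 2: ieb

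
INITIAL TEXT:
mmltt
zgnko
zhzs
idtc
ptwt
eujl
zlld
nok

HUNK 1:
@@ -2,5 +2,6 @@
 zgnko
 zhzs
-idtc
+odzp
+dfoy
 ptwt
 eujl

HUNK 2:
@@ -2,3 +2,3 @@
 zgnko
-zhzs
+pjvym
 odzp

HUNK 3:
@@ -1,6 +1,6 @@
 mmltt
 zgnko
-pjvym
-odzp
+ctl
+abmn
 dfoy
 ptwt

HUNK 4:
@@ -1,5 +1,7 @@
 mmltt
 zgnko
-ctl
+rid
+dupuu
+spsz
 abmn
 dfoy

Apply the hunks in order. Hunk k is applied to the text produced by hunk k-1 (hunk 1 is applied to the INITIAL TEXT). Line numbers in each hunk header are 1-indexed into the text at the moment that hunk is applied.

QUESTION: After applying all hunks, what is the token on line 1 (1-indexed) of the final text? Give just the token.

Answer: mmltt

Derivation:
Hunk 1: at line 2 remove [idtc] add [odzp,dfoy] -> 9 lines: mmltt zgnko zhzs odzp dfoy ptwt eujl zlld nok
Hunk 2: at line 2 remove [zhzs] add [pjvym] -> 9 lines: mmltt zgnko pjvym odzp dfoy ptwt eujl zlld nok
Hunk 3: at line 1 remove [pjvym,odzp] add [ctl,abmn] -> 9 lines: mmltt zgnko ctl abmn dfoy ptwt eujl zlld nok
Hunk 4: at line 1 remove [ctl] add [rid,dupuu,spsz] -> 11 lines: mmltt zgnko rid dupuu spsz abmn dfoy ptwt eujl zlld nok
Final line 1: mmltt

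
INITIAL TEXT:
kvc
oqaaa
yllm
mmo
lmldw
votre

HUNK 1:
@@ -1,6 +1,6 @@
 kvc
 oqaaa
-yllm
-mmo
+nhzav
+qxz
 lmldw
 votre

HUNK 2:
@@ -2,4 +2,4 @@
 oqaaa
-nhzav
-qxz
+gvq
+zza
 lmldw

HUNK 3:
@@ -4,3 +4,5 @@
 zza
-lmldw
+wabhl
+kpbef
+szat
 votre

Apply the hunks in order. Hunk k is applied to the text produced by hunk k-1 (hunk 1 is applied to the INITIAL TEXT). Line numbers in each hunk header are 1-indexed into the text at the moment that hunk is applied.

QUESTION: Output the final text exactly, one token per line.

Answer: kvc
oqaaa
gvq
zza
wabhl
kpbef
szat
votre

Derivation:
Hunk 1: at line 1 remove [yllm,mmo] add [nhzav,qxz] -> 6 lines: kvc oqaaa nhzav qxz lmldw votre
Hunk 2: at line 2 remove [nhzav,qxz] add [gvq,zza] -> 6 lines: kvc oqaaa gvq zza lmldw votre
Hunk 3: at line 4 remove [lmldw] add [wabhl,kpbef,szat] -> 8 lines: kvc oqaaa gvq zza wabhl kpbef szat votre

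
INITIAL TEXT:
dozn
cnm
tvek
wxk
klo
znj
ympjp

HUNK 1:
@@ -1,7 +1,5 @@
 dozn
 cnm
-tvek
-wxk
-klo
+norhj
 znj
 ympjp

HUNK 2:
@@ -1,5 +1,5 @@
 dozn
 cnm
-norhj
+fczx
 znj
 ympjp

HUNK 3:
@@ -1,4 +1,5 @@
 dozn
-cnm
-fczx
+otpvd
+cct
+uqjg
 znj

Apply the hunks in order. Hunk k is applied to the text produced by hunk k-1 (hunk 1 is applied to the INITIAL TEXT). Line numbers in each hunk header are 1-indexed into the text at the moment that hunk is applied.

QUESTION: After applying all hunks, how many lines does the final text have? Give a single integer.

Hunk 1: at line 1 remove [tvek,wxk,klo] add [norhj] -> 5 lines: dozn cnm norhj znj ympjp
Hunk 2: at line 1 remove [norhj] add [fczx] -> 5 lines: dozn cnm fczx znj ympjp
Hunk 3: at line 1 remove [cnm,fczx] add [otpvd,cct,uqjg] -> 6 lines: dozn otpvd cct uqjg znj ympjp
Final line count: 6

Answer: 6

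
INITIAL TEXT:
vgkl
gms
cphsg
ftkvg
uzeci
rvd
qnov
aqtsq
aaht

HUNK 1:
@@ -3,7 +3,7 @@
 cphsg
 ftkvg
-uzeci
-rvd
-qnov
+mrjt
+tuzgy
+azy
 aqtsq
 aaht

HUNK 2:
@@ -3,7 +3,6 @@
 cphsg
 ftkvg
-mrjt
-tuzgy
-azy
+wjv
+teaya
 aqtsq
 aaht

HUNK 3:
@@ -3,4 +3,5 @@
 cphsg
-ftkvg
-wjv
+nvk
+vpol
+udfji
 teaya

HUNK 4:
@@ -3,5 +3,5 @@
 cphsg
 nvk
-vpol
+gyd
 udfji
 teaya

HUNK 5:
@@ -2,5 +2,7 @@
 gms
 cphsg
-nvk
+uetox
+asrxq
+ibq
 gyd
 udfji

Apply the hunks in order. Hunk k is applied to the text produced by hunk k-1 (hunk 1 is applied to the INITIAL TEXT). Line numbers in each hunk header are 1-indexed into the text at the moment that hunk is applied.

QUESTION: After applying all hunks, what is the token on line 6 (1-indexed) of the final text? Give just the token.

Hunk 1: at line 3 remove [uzeci,rvd,qnov] add [mrjt,tuzgy,azy] -> 9 lines: vgkl gms cphsg ftkvg mrjt tuzgy azy aqtsq aaht
Hunk 2: at line 3 remove [mrjt,tuzgy,azy] add [wjv,teaya] -> 8 lines: vgkl gms cphsg ftkvg wjv teaya aqtsq aaht
Hunk 3: at line 3 remove [ftkvg,wjv] add [nvk,vpol,udfji] -> 9 lines: vgkl gms cphsg nvk vpol udfji teaya aqtsq aaht
Hunk 4: at line 3 remove [vpol] add [gyd] -> 9 lines: vgkl gms cphsg nvk gyd udfji teaya aqtsq aaht
Hunk 5: at line 2 remove [nvk] add [uetox,asrxq,ibq] -> 11 lines: vgkl gms cphsg uetox asrxq ibq gyd udfji teaya aqtsq aaht
Final line 6: ibq

Answer: ibq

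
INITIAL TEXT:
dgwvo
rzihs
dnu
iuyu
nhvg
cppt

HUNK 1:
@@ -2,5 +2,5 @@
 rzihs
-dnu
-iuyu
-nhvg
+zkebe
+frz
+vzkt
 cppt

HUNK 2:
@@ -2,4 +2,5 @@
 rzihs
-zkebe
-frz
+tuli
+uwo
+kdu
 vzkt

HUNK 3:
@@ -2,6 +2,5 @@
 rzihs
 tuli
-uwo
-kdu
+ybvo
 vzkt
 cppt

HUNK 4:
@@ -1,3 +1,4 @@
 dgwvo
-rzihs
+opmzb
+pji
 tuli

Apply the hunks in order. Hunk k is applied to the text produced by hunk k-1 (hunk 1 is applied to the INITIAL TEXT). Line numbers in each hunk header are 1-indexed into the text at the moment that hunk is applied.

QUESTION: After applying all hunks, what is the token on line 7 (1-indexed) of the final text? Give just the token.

Hunk 1: at line 2 remove [dnu,iuyu,nhvg] add [zkebe,frz,vzkt] -> 6 lines: dgwvo rzihs zkebe frz vzkt cppt
Hunk 2: at line 2 remove [zkebe,frz] add [tuli,uwo,kdu] -> 7 lines: dgwvo rzihs tuli uwo kdu vzkt cppt
Hunk 3: at line 2 remove [uwo,kdu] add [ybvo] -> 6 lines: dgwvo rzihs tuli ybvo vzkt cppt
Hunk 4: at line 1 remove [rzihs] add [opmzb,pji] -> 7 lines: dgwvo opmzb pji tuli ybvo vzkt cppt
Final line 7: cppt

Answer: cppt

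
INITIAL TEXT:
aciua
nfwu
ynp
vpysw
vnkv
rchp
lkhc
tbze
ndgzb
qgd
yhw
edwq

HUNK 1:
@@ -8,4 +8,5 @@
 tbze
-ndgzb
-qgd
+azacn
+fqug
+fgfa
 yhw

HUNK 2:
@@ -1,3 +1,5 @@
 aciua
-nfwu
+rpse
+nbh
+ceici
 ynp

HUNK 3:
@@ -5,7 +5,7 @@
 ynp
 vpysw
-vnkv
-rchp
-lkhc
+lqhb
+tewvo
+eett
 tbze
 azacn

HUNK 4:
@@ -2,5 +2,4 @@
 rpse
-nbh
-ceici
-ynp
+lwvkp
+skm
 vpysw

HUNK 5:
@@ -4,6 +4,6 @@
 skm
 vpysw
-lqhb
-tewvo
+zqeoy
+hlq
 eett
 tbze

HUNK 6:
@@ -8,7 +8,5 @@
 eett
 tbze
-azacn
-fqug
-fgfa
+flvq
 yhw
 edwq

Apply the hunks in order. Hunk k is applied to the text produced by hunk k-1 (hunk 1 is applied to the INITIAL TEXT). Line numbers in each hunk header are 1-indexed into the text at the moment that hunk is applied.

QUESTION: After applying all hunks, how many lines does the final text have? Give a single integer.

Answer: 12

Derivation:
Hunk 1: at line 8 remove [ndgzb,qgd] add [azacn,fqug,fgfa] -> 13 lines: aciua nfwu ynp vpysw vnkv rchp lkhc tbze azacn fqug fgfa yhw edwq
Hunk 2: at line 1 remove [nfwu] add [rpse,nbh,ceici] -> 15 lines: aciua rpse nbh ceici ynp vpysw vnkv rchp lkhc tbze azacn fqug fgfa yhw edwq
Hunk 3: at line 5 remove [vnkv,rchp,lkhc] add [lqhb,tewvo,eett] -> 15 lines: aciua rpse nbh ceici ynp vpysw lqhb tewvo eett tbze azacn fqug fgfa yhw edwq
Hunk 4: at line 2 remove [nbh,ceici,ynp] add [lwvkp,skm] -> 14 lines: aciua rpse lwvkp skm vpysw lqhb tewvo eett tbze azacn fqug fgfa yhw edwq
Hunk 5: at line 4 remove [lqhb,tewvo] add [zqeoy,hlq] -> 14 lines: aciua rpse lwvkp skm vpysw zqeoy hlq eett tbze azacn fqug fgfa yhw edwq
Hunk 6: at line 8 remove [azacn,fqug,fgfa] add [flvq] -> 12 lines: aciua rpse lwvkp skm vpysw zqeoy hlq eett tbze flvq yhw edwq
Final line count: 12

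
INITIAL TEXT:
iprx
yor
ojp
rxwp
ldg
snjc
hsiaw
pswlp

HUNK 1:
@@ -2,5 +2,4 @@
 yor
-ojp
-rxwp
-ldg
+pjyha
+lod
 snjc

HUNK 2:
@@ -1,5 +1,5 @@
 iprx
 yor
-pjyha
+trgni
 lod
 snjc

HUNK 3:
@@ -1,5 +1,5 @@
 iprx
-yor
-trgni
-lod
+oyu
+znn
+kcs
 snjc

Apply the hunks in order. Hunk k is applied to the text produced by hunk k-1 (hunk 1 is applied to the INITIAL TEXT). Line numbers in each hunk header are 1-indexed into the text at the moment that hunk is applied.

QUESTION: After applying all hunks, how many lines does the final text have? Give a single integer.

Hunk 1: at line 2 remove [ojp,rxwp,ldg] add [pjyha,lod] -> 7 lines: iprx yor pjyha lod snjc hsiaw pswlp
Hunk 2: at line 1 remove [pjyha] add [trgni] -> 7 lines: iprx yor trgni lod snjc hsiaw pswlp
Hunk 3: at line 1 remove [yor,trgni,lod] add [oyu,znn,kcs] -> 7 lines: iprx oyu znn kcs snjc hsiaw pswlp
Final line count: 7

Answer: 7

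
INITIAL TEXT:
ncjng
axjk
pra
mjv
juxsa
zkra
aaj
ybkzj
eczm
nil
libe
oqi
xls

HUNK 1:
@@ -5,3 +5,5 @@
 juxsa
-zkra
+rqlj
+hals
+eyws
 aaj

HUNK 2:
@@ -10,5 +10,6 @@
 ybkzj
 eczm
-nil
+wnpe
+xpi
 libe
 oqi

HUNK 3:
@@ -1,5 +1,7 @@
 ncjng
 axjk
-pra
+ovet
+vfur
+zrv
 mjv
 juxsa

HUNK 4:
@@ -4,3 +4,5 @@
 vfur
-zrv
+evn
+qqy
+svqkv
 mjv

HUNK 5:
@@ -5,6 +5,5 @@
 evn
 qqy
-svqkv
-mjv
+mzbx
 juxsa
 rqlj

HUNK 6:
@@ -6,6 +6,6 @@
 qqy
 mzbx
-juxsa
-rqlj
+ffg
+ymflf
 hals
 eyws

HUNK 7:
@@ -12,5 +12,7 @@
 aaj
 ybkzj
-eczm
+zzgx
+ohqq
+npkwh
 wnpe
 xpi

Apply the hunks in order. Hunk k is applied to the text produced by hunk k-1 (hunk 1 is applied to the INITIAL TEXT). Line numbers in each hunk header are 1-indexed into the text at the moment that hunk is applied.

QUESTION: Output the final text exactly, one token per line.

Answer: ncjng
axjk
ovet
vfur
evn
qqy
mzbx
ffg
ymflf
hals
eyws
aaj
ybkzj
zzgx
ohqq
npkwh
wnpe
xpi
libe
oqi
xls

Derivation:
Hunk 1: at line 5 remove [zkra] add [rqlj,hals,eyws] -> 15 lines: ncjng axjk pra mjv juxsa rqlj hals eyws aaj ybkzj eczm nil libe oqi xls
Hunk 2: at line 10 remove [nil] add [wnpe,xpi] -> 16 lines: ncjng axjk pra mjv juxsa rqlj hals eyws aaj ybkzj eczm wnpe xpi libe oqi xls
Hunk 3: at line 1 remove [pra] add [ovet,vfur,zrv] -> 18 lines: ncjng axjk ovet vfur zrv mjv juxsa rqlj hals eyws aaj ybkzj eczm wnpe xpi libe oqi xls
Hunk 4: at line 4 remove [zrv] add [evn,qqy,svqkv] -> 20 lines: ncjng axjk ovet vfur evn qqy svqkv mjv juxsa rqlj hals eyws aaj ybkzj eczm wnpe xpi libe oqi xls
Hunk 5: at line 5 remove [svqkv,mjv] add [mzbx] -> 19 lines: ncjng axjk ovet vfur evn qqy mzbx juxsa rqlj hals eyws aaj ybkzj eczm wnpe xpi libe oqi xls
Hunk 6: at line 6 remove [juxsa,rqlj] add [ffg,ymflf] -> 19 lines: ncjng axjk ovet vfur evn qqy mzbx ffg ymflf hals eyws aaj ybkzj eczm wnpe xpi libe oqi xls
Hunk 7: at line 12 remove [eczm] add [zzgx,ohqq,npkwh] -> 21 lines: ncjng axjk ovet vfur evn qqy mzbx ffg ymflf hals eyws aaj ybkzj zzgx ohqq npkwh wnpe xpi libe oqi xls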